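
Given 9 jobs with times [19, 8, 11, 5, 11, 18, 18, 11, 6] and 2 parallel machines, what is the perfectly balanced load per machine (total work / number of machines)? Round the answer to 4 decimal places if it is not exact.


Total processing time = 19 + 8 + 11 + 5 + 11 + 18 + 18 + 11 + 6 = 107
Number of machines = 2
Ideal balanced load = 107 / 2 = 53.5

53.5


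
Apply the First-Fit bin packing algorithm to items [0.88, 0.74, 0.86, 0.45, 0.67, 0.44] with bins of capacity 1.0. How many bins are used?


Place items sequentially using First-Fit:
  Item 0.88 -> new Bin 1
  Item 0.74 -> new Bin 2
  Item 0.86 -> new Bin 3
  Item 0.45 -> new Bin 4
  Item 0.67 -> new Bin 5
  Item 0.44 -> Bin 4 (now 0.89)
Total bins used = 5

5


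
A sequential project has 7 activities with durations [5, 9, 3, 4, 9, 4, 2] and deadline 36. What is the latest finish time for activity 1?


LF(activity 1) = deadline - sum of successor durations
Successors: activities 2 through 7 with durations [9, 3, 4, 9, 4, 2]
Sum of successor durations = 31
LF = 36 - 31 = 5

5


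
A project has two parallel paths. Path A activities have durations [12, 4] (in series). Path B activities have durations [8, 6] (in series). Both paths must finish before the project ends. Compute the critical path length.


Path A total = 12 + 4 = 16
Path B total = 8 + 6 = 14
Critical path = longest path = max(16, 14) = 16

16


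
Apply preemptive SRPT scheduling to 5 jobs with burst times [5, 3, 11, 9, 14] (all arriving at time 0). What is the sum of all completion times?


Since all jobs arrive at t=0, SRPT equals SPT ordering.
SPT order: [3, 5, 9, 11, 14]
Completion times:
  Job 1: p=3, C=3
  Job 2: p=5, C=8
  Job 3: p=9, C=17
  Job 4: p=11, C=28
  Job 5: p=14, C=42
Total completion time = 3 + 8 + 17 + 28 + 42 = 98

98


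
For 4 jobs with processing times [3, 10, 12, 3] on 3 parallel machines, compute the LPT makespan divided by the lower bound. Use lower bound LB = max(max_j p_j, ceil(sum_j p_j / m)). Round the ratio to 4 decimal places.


LPT order: [12, 10, 3, 3]
Machine loads after assignment: [12, 10, 6]
LPT makespan = 12
Lower bound = max(max_job, ceil(total/3)) = max(12, 10) = 12
Ratio = 12 / 12 = 1.0

1.0


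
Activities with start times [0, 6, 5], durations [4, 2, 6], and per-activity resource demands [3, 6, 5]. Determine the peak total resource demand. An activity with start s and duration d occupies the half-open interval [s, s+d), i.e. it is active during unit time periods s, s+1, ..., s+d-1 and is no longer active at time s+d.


Each activity i is active on [start_i, start_i + duration_i).
Compute total resource usage per time slot:
  t=0: active resources = [3], total = 3
  t=1: active resources = [3], total = 3
  t=2: active resources = [3], total = 3
  t=3: active resources = [3], total = 3
  t=4: active resources = [], total = 0
  t=5: active resources = [5], total = 5
  t=6: active resources = [6, 5], total = 11
  t=7: active resources = [6, 5], total = 11
  t=8: active resources = [5], total = 5
  t=9: active resources = [5], total = 5
  t=10: active resources = [5], total = 5
Peak resource demand = 11

11


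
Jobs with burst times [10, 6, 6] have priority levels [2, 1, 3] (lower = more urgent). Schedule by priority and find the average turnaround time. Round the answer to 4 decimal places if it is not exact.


Sort by priority (ascending = highest first):
Order: [(1, 6), (2, 10), (3, 6)]
Completion times:
  Priority 1, burst=6, C=6
  Priority 2, burst=10, C=16
  Priority 3, burst=6, C=22
Average turnaround = 44/3 = 14.6667

14.6667


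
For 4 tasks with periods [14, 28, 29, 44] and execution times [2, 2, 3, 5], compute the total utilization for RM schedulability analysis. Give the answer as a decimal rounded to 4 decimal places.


Compute individual utilizations (exact fractions):
  Task 1: C/T = 2/14 = 1/7 (approx. 0.1429)
  Task 2: C/T = 2/28 = 1/14 (approx. 0.0714)
  Task 3: C/T = 3/29 (approx. 0.1034)
  Task 4: C/T = 5/44 (approx. 0.1136)
Total utilization U = 1/7 + 1/14 + 3/29 + 5/44 = 3853/8932
Rounded to 4 decimal places: U = 0.4314
RM (Liu & Layland) bound for 4 tasks = 0.756828; compare with U = 3853/8932 (approx. 0.431370)
U <= bound, so schedulable by RM sufficient condition.

0.4314


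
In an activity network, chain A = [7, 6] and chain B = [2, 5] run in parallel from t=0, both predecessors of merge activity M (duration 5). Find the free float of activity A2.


ES(A2) = sum of predecessors on chain A = 7
EF(A2) = ES + duration = 7 + 6 = 13
Successor of A2 is M. ES(M) = max(sum(A), sum(B)) = max(13, 7) = 13
Free float = ES(successor) - EF(current) = 13 - 13 = 0

0


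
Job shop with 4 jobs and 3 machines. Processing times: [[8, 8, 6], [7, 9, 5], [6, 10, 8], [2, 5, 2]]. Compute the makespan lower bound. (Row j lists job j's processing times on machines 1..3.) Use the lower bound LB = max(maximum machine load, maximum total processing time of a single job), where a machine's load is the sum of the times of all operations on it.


Machine loads:
  Machine 1: 8 + 7 + 6 + 2 = 23
  Machine 2: 8 + 9 + 10 + 5 = 32
  Machine 3: 6 + 5 + 8 + 2 = 21
Max machine load = 32
Job totals:
  Job 1: 22
  Job 2: 21
  Job 3: 24
  Job 4: 9
Max job total = 24
Lower bound = max(32, 24) = 32

32


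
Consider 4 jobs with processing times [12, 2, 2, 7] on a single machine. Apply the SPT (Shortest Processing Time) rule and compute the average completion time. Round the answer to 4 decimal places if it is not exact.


Sort jobs by processing time (SPT order): [2, 2, 7, 12]
Compute completion times sequentially:
  Job 1: processing = 2, completes at 2
  Job 2: processing = 2, completes at 4
  Job 3: processing = 7, completes at 11
  Job 4: processing = 12, completes at 23
Sum of completion times = 40
Average completion time = 40/4 = 10.0

10.0


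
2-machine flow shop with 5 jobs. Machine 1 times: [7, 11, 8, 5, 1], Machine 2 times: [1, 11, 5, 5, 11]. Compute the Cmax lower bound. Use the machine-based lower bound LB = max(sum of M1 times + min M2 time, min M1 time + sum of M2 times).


LB1 = sum(M1 times) + min(M2 times) = 32 + 1 = 33
LB2 = min(M1 times) + sum(M2 times) = 1 + 33 = 34
Lower bound = max(LB1, LB2) = max(33, 34) = 34

34


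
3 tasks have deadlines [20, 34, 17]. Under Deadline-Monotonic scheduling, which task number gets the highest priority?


Sort tasks by relative deadline (ascending):
  Task 3: deadline = 17
  Task 1: deadline = 20
  Task 2: deadline = 34
Priority order (highest first): [3, 1, 2]
Highest priority task = 3

3


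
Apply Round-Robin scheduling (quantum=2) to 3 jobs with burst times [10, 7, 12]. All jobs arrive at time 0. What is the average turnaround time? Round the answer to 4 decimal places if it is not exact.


Time quantum = 2
Execution trace:
  J1 runs 2 units, time = 2
  J2 runs 2 units, time = 4
  J3 runs 2 units, time = 6
  J1 runs 2 units, time = 8
  J2 runs 2 units, time = 10
  J3 runs 2 units, time = 12
  J1 runs 2 units, time = 14
  J2 runs 2 units, time = 16
  J3 runs 2 units, time = 18
  J1 runs 2 units, time = 20
  J2 runs 1 units, time = 21
  J3 runs 2 units, time = 23
  J1 runs 2 units, time = 25
  J3 runs 2 units, time = 27
  J3 runs 2 units, time = 29
Finish times: [25, 21, 29]
Average turnaround = 75/3 = 25.0

25.0


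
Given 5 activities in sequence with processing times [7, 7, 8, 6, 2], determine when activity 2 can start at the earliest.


Activity 2 starts after activities 1 through 1 complete.
Predecessor durations: [7]
ES = 7 = 7

7


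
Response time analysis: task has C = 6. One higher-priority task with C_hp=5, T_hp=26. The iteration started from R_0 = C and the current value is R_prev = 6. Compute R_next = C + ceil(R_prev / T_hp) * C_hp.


R_next = C + ceil(R_prev / T_hp) * C_hp
ceil(6 / 26) = ceil(0.2308) = 1
Interference = 1 * 5 = 5
R_next = 6 + 5 = 11

11


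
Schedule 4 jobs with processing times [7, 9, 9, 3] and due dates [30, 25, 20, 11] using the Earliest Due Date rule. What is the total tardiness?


Sort by due date (EDD order): [(3, 11), (9, 20), (9, 25), (7, 30)]
Compute completion times and tardiness:
  Job 1: p=3, d=11, C=3, tardiness=max(0,3-11)=0
  Job 2: p=9, d=20, C=12, tardiness=max(0,12-20)=0
  Job 3: p=9, d=25, C=21, tardiness=max(0,21-25)=0
  Job 4: p=7, d=30, C=28, tardiness=max(0,28-30)=0
Total tardiness = 0

0


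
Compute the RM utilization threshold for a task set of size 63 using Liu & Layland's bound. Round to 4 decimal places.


Compute 2^(1/63) = 1.0110630845
Subtract 1: 1.0110630845 - 1 = 0.0110630845
Multiply by n: 63 * 0.0110630845 = 0.6969743235
Round to 4 dp: 0.6970

0.6970


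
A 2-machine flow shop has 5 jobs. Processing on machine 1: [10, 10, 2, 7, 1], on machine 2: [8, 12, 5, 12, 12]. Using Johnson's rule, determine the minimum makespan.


Apply Johnson's rule:
  Group 1 (a <= b): [(5, 1, 12), (3, 2, 5), (4, 7, 12), (2, 10, 12)]
  Group 2 (a > b): [(1, 10, 8)]
Optimal job order: [5, 3, 4, 2, 1]
Schedule:
  Job 5: M1 done at 1, M2 done at 13
  Job 3: M1 done at 3, M2 done at 18
  Job 4: M1 done at 10, M2 done at 30
  Job 2: M1 done at 20, M2 done at 42
  Job 1: M1 done at 30, M2 done at 50
Makespan = 50

50


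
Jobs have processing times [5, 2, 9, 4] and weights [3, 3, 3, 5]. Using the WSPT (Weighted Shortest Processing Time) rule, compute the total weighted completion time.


Compute p/w ratios and sort ascending (WSPT): [(2, 3), (4, 5), (5, 3), (9, 3)]
Compute weighted completion times:
  Job (p=2,w=3): C=2, w*C=3*2=6
  Job (p=4,w=5): C=6, w*C=5*6=30
  Job (p=5,w=3): C=11, w*C=3*11=33
  Job (p=9,w=3): C=20, w*C=3*20=60
Total weighted completion time = 129

129


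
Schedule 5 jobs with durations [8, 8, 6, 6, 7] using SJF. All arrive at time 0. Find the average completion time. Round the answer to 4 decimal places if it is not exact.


SJF order (ascending): [6, 6, 7, 8, 8]
Completion times:
  Job 1: burst=6, C=6
  Job 2: burst=6, C=12
  Job 3: burst=7, C=19
  Job 4: burst=8, C=27
  Job 5: burst=8, C=35
Average completion = 99/5 = 19.8

19.8


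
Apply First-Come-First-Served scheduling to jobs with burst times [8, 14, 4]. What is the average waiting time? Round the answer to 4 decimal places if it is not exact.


FCFS order (as given): [8, 14, 4]
Waiting times:
  Job 1: wait = 0
  Job 2: wait = 8
  Job 3: wait = 22
Sum of waiting times = 30
Average waiting time = 30/3 = 10.0

10.0


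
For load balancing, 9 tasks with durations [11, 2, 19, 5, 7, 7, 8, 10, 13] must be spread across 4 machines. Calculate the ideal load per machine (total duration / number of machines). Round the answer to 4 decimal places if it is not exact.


Total processing time = 11 + 2 + 19 + 5 + 7 + 7 + 8 + 10 + 13 = 82
Number of machines = 4
Ideal balanced load = 82 / 4 = 20.5

20.5


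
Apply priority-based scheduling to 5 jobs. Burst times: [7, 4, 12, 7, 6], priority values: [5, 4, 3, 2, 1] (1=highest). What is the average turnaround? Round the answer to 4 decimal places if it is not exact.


Sort by priority (ascending = highest first):
Order: [(1, 6), (2, 7), (3, 12), (4, 4), (5, 7)]
Completion times:
  Priority 1, burst=6, C=6
  Priority 2, burst=7, C=13
  Priority 3, burst=12, C=25
  Priority 4, burst=4, C=29
  Priority 5, burst=7, C=36
Average turnaround = 109/5 = 21.8

21.8


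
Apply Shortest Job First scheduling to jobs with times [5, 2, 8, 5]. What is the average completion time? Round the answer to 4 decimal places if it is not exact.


SJF order (ascending): [2, 5, 5, 8]
Completion times:
  Job 1: burst=2, C=2
  Job 2: burst=5, C=7
  Job 3: burst=5, C=12
  Job 4: burst=8, C=20
Average completion = 41/4 = 10.25

10.25


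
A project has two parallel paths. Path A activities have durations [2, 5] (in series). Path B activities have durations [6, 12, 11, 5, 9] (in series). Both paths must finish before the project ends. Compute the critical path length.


Path A total = 2 + 5 = 7
Path B total = 6 + 12 + 11 + 5 + 9 = 43
Critical path = longest path = max(7, 43) = 43

43


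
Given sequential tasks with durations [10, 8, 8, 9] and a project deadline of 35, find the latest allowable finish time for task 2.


LF(activity 2) = deadline - sum of successor durations
Successors: activities 3 through 4 with durations [8, 9]
Sum of successor durations = 17
LF = 35 - 17 = 18

18


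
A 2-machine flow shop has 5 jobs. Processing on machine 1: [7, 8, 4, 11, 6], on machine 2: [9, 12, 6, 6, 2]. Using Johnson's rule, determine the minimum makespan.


Apply Johnson's rule:
  Group 1 (a <= b): [(3, 4, 6), (1, 7, 9), (2, 8, 12)]
  Group 2 (a > b): [(4, 11, 6), (5, 6, 2)]
Optimal job order: [3, 1, 2, 4, 5]
Schedule:
  Job 3: M1 done at 4, M2 done at 10
  Job 1: M1 done at 11, M2 done at 20
  Job 2: M1 done at 19, M2 done at 32
  Job 4: M1 done at 30, M2 done at 38
  Job 5: M1 done at 36, M2 done at 40
Makespan = 40

40


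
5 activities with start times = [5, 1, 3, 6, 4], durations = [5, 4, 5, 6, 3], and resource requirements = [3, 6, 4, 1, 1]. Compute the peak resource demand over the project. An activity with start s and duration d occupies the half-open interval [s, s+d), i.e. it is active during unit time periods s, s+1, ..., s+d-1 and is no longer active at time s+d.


Each activity i is active on [start_i, start_i + duration_i).
Compute total resource usage per time slot:
  t=0: active resources = [], total = 0
  t=1: active resources = [6], total = 6
  t=2: active resources = [6], total = 6
  t=3: active resources = [6, 4], total = 10
  t=4: active resources = [6, 4, 1], total = 11
  t=5: active resources = [3, 4, 1], total = 8
  t=6: active resources = [3, 4, 1, 1], total = 9
  t=7: active resources = [3, 4, 1], total = 8
  t=8: active resources = [3, 1], total = 4
  t=9: active resources = [3, 1], total = 4
  t=10: active resources = [1], total = 1
  t=11: active resources = [1], total = 1
Peak resource demand = 11

11


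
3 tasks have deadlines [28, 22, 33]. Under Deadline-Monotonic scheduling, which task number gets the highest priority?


Sort tasks by relative deadline (ascending):
  Task 2: deadline = 22
  Task 1: deadline = 28
  Task 3: deadline = 33
Priority order (highest first): [2, 1, 3]
Highest priority task = 2

2


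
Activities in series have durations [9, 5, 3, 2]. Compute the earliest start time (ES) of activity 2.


Activity 2 starts after activities 1 through 1 complete.
Predecessor durations: [9]
ES = 9 = 9

9


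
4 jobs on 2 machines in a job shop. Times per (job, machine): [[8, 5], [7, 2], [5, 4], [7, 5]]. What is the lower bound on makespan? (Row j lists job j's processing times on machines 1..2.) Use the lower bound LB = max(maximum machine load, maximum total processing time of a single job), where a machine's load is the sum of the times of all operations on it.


Machine loads:
  Machine 1: 8 + 7 + 5 + 7 = 27
  Machine 2: 5 + 2 + 4 + 5 = 16
Max machine load = 27
Job totals:
  Job 1: 13
  Job 2: 9
  Job 3: 9
  Job 4: 12
Max job total = 13
Lower bound = max(27, 13) = 27

27


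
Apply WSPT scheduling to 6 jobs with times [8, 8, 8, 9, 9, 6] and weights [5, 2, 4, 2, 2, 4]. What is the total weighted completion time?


Compute p/w ratios and sort ascending (WSPT): [(6, 4), (8, 5), (8, 4), (8, 2), (9, 2), (9, 2)]
Compute weighted completion times:
  Job (p=6,w=4): C=6, w*C=4*6=24
  Job (p=8,w=5): C=14, w*C=5*14=70
  Job (p=8,w=4): C=22, w*C=4*22=88
  Job (p=8,w=2): C=30, w*C=2*30=60
  Job (p=9,w=2): C=39, w*C=2*39=78
  Job (p=9,w=2): C=48, w*C=2*48=96
Total weighted completion time = 416

416


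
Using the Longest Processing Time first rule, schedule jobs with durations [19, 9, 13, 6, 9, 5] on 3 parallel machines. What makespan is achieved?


Sort jobs in decreasing order (LPT): [19, 13, 9, 9, 6, 5]
Assign each job to the least loaded machine:
  Machine 1: jobs [19], load = 19
  Machine 2: jobs [13, 6], load = 19
  Machine 3: jobs [9, 9, 5], load = 23
Makespan = max load = 23

23


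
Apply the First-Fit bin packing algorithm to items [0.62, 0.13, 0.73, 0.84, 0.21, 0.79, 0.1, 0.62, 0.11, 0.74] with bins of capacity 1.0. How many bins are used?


Place items sequentially using First-Fit:
  Item 0.62 -> new Bin 1
  Item 0.13 -> Bin 1 (now 0.75)
  Item 0.73 -> new Bin 2
  Item 0.84 -> new Bin 3
  Item 0.21 -> Bin 1 (now 0.96)
  Item 0.79 -> new Bin 4
  Item 0.1 -> Bin 2 (now 0.83)
  Item 0.62 -> new Bin 5
  Item 0.11 -> Bin 2 (now 0.94)
  Item 0.74 -> new Bin 6
Total bins used = 6

6


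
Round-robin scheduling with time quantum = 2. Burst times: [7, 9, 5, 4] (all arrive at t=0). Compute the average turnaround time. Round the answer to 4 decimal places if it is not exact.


Time quantum = 2
Execution trace:
  J1 runs 2 units, time = 2
  J2 runs 2 units, time = 4
  J3 runs 2 units, time = 6
  J4 runs 2 units, time = 8
  J1 runs 2 units, time = 10
  J2 runs 2 units, time = 12
  J3 runs 2 units, time = 14
  J4 runs 2 units, time = 16
  J1 runs 2 units, time = 18
  J2 runs 2 units, time = 20
  J3 runs 1 units, time = 21
  J1 runs 1 units, time = 22
  J2 runs 2 units, time = 24
  J2 runs 1 units, time = 25
Finish times: [22, 25, 21, 16]
Average turnaround = 84/4 = 21.0

21.0


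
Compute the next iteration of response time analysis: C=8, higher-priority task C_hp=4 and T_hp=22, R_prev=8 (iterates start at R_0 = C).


R_next = C + ceil(R_prev / T_hp) * C_hp
ceil(8 / 22) = ceil(0.3636) = 1
Interference = 1 * 4 = 4
R_next = 8 + 4 = 12

12


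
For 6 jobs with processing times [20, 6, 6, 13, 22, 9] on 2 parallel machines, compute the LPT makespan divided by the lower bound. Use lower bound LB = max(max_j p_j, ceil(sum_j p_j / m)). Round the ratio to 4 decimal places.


LPT order: [22, 20, 13, 9, 6, 6]
Machine loads after assignment: [37, 39]
LPT makespan = 39
Lower bound = max(max_job, ceil(total/2)) = max(22, 38) = 38
Ratio = 39 / 38 = 1.0263

1.0263


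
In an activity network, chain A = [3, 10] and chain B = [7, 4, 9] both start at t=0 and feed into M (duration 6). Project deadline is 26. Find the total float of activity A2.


Forward pass: ES(A2) = sum of predecessors on chain A = 3
EF = ES + duration = 3 + 10 = 13
Backward pass: LF(M) = deadline = 26; LS(M) = 26 - 6 = 20
LF(A2) = LS(M) - sum(successors on chain A) = 20 - 0 = 20
LS = LF - duration = 20 - 10 = 10
Total float = LS - ES = 10 - 3 = 7

7


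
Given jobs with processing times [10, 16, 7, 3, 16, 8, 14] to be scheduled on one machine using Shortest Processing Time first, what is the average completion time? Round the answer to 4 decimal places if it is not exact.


Sort jobs by processing time (SPT order): [3, 7, 8, 10, 14, 16, 16]
Compute completion times sequentially:
  Job 1: processing = 3, completes at 3
  Job 2: processing = 7, completes at 10
  Job 3: processing = 8, completes at 18
  Job 4: processing = 10, completes at 28
  Job 5: processing = 14, completes at 42
  Job 6: processing = 16, completes at 58
  Job 7: processing = 16, completes at 74
Sum of completion times = 233
Average completion time = 233/7 = 33.2857

33.2857


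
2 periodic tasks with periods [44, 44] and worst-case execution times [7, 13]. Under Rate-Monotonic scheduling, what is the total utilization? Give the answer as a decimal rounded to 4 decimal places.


Compute individual utilizations (exact fractions):
  Task 1: C/T = 7/44 (approx. 0.1591)
  Task 2: C/T = 13/44 (approx. 0.2955)
Total utilization U = 7/44 + 13/44 = 5/11
Rounded to 4 decimal places: U = 0.4545
RM (Liu & Layland) bound for 2 tasks = 0.828427; compare with U = 5/11 (approx. 0.454545)
U <= bound, so schedulable by RM sufficient condition.

0.4545


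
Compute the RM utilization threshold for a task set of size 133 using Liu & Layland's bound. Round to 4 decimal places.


Compute 2^(1/133) = 1.0052252371
Subtract 1: 1.0052252371 - 1 = 0.0052252371
Multiply by n: 133 * 0.0052252371 = 0.6949565343
Round to 4 dp: 0.6950

0.6950


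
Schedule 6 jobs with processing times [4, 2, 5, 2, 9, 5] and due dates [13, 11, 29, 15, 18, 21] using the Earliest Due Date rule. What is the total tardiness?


Sort by due date (EDD order): [(2, 11), (4, 13), (2, 15), (9, 18), (5, 21), (5, 29)]
Compute completion times and tardiness:
  Job 1: p=2, d=11, C=2, tardiness=max(0,2-11)=0
  Job 2: p=4, d=13, C=6, tardiness=max(0,6-13)=0
  Job 3: p=2, d=15, C=8, tardiness=max(0,8-15)=0
  Job 4: p=9, d=18, C=17, tardiness=max(0,17-18)=0
  Job 5: p=5, d=21, C=22, tardiness=max(0,22-21)=1
  Job 6: p=5, d=29, C=27, tardiness=max(0,27-29)=0
Total tardiness = 1

1


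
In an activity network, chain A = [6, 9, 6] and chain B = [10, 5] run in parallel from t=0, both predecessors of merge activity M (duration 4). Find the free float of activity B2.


ES(B2) = sum of predecessors on chain B = 10
EF(B2) = ES + duration = 10 + 5 = 15
Successor of B2 is M. ES(M) = max(sum(A), sum(B)) = max(21, 15) = 21
Free float = ES(successor) - EF(current) = 21 - 15 = 6

6


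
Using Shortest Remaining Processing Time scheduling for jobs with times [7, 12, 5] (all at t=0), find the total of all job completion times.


Since all jobs arrive at t=0, SRPT equals SPT ordering.
SPT order: [5, 7, 12]
Completion times:
  Job 1: p=5, C=5
  Job 2: p=7, C=12
  Job 3: p=12, C=24
Total completion time = 5 + 12 + 24 = 41

41


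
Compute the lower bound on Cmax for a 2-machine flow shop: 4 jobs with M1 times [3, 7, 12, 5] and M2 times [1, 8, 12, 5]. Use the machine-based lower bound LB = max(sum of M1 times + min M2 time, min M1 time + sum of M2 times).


LB1 = sum(M1 times) + min(M2 times) = 27 + 1 = 28
LB2 = min(M1 times) + sum(M2 times) = 3 + 26 = 29
Lower bound = max(LB1, LB2) = max(28, 29) = 29

29


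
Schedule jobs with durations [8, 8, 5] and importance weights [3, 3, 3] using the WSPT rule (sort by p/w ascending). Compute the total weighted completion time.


Compute p/w ratios and sort ascending (WSPT): [(5, 3), (8, 3), (8, 3)]
Compute weighted completion times:
  Job (p=5,w=3): C=5, w*C=3*5=15
  Job (p=8,w=3): C=13, w*C=3*13=39
  Job (p=8,w=3): C=21, w*C=3*21=63
Total weighted completion time = 117

117


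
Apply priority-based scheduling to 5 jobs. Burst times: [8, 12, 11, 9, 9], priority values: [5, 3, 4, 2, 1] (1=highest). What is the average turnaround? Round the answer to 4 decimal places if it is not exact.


Sort by priority (ascending = highest first):
Order: [(1, 9), (2, 9), (3, 12), (4, 11), (5, 8)]
Completion times:
  Priority 1, burst=9, C=9
  Priority 2, burst=9, C=18
  Priority 3, burst=12, C=30
  Priority 4, burst=11, C=41
  Priority 5, burst=8, C=49
Average turnaround = 147/5 = 29.4

29.4


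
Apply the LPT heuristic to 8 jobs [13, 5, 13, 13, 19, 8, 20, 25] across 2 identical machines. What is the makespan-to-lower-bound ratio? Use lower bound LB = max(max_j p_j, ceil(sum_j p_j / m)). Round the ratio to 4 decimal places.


LPT order: [25, 20, 19, 13, 13, 13, 8, 5]
Machine loads after assignment: [59, 57]
LPT makespan = 59
Lower bound = max(max_job, ceil(total/2)) = max(25, 58) = 58
Ratio = 59 / 58 = 1.0172

1.0172


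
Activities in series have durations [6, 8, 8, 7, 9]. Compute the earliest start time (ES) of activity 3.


Activity 3 starts after activities 1 through 2 complete.
Predecessor durations: [6, 8]
ES = 6 + 8 = 14

14


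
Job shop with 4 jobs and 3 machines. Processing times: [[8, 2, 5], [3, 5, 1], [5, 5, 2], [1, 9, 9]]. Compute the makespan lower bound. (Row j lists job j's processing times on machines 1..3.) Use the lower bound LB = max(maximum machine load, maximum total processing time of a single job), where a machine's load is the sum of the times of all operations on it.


Machine loads:
  Machine 1: 8 + 3 + 5 + 1 = 17
  Machine 2: 2 + 5 + 5 + 9 = 21
  Machine 3: 5 + 1 + 2 + 9 = 17
Max machine load = 21
Job totals:
  Job 1: 15
  Job 2: 9
  Job 3: 12
  Job 4: 19
Max job total = 19
Lower bound = max(21, 19) = 21

21


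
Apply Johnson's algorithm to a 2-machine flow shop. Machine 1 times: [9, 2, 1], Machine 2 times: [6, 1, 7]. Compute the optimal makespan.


Apply Johnson's rule:
  Group 1 (a <= b): [(3, 1, 7)]
  Group 2 (a > b): [(1, 9, 6), (2, 2, 1)]
Optimal job order: [3, 1, 2]
Schedule:
  Job 3: M1 done at 1, M2 done at 8
  Job 1: M1 done at 10, M2 done at 16
  Job 2: M1 done at 12, M2 done at 17
Makespan = 17

17


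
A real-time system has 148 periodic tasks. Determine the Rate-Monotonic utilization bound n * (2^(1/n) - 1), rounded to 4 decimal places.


Compute 2^(1/148) = 1.0046944113
Subtract 1: 1.0046944113 - 1 = 0.0046944113
Multiply by n: 148 * 0.0046944113 = 0.6947728724
Round to 4 dp: 0.6948

0.6948


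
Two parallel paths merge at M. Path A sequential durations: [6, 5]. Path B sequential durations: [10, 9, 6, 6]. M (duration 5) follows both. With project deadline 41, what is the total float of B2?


Forward pass: ES(B2) = sum of predecessors on chain B = 10
EF = ES + duration = 10 + 9 = 19
Backward pass: LF(M) = deadline = 41; LS(M) = 41 - 5 = 36
LF(B2) = LS(M) - sum(successors on chain B) = 36 - 12 = 24
LS = LF - duration = 24 - 9 = 15
Total float = LS - ES = 15 - 10 = 5

5


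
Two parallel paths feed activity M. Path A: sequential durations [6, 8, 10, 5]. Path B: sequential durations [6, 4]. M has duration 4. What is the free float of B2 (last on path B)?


ES(B2) = sum of predecessors on chain B = 6
EF(B2) = ES + duration = 6 + 4 = 10
Successor of B2 is M. ES(M) = max(sum(A), sum(B)) = max(29, 10) = 29
Free float = ES(successor) - EF(current) = 29 - 10 = 19

19


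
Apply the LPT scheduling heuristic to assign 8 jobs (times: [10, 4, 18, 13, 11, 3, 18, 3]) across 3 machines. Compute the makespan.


Sort jobs in decreasing order (LPT): [18, 18, 13, 11, 10, 4, 3, 3]
Assign each job to the least loaded machine:
  Machine 1: jobs [18, 10], load = 28
  Machine 2: jobs [18, 4, 3], load = 25
  Machine 3: jobs [13, 11, 3], load = 27
Makespan = max load = 28

28


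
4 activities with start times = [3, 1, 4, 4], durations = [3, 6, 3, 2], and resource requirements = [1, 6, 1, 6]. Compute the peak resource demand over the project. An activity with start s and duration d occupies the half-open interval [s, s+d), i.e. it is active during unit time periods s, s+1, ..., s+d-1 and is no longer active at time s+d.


Each activity i is active on [start_i, start_i + duration_i).
Compute total resource usage per time slot:
  t=0: active resources = [], total = 0
  t=1: active resources = [6], total = 6
  t=2: active resources = [6], total = 6
  t=3: active resources = [1, 6], total = 7
  t=4: active resources = [1, 6, 1, 6], total = 14
  t=5: active resources = [1, 6, 1, 6], total = 14
  t=6: active resources = [6, 1], total = 7
Peak resource demand = 14

14


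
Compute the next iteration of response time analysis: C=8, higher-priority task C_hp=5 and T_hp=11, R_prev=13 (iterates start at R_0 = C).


R_next = C + ceil(R_prev / T_hp) * C_hp
ceil(13 / 11) = ceil(1.1818) = 2
Interference = 2 * 5 = 10
R_next = 8 + 10 = 18

18


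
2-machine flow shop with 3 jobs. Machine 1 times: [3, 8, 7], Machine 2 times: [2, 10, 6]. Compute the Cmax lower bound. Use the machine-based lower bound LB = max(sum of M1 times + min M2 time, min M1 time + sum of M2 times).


LB1 = sum(M1 times) + min(M2 times) = 18 + 2 = 20
LB2 = min(M1 times) + sum(M2 times) = 3 + 18 = 21
Lower bound = max(LB1, LB2) = max(20, 21) = 21

21


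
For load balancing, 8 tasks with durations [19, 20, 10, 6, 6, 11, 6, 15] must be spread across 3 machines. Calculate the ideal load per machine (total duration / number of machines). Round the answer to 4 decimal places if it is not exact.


Total processing time = 19 + 20 + 10 + 6 + 6 + 11 + 6 + 15 = 93
Number of machines = 3
Ideal balanced load = 93 / 3 = 31.0

31.0


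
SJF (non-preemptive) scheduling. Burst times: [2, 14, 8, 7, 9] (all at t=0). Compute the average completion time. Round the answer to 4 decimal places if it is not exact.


SJF order (ascending): [2, 7, 8, 9, 14]
Completion times:
  Job 1: burst=2, C=2
  Job 2: burst=7, C=9
  Job 3: burst=8, C=17
  Job 4: burst=9, C=26
  Job 5: burst=14, C=40
Average completion = 94/5 = 18.8

18.8


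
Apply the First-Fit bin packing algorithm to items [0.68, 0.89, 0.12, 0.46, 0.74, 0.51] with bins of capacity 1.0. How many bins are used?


Place items sequentially using First-Fit:
  Item 0.68 -> new Bin 1
  Item 0.89 -> new Bin 2
  Item 0.12 -> Bin 1 (now 0.8)
  Item 0.46 -> new Bin 3
  Item 0.74 -> new Bin 4
  Item 0.51 -> Bin 3 (now 0.97)
Total bins used = 4

4


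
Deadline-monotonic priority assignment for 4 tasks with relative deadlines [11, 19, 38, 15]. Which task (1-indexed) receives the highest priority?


Sort tasks by relative deadline (ascending):
  Task 1: deadline = 11
  Task 4: deadline = 15
  Task 2: deadline = 19
  Task 3: deadline = 38
Priority order (highest first): [1, 4, 2, 3]
Highest priority task = 1

1


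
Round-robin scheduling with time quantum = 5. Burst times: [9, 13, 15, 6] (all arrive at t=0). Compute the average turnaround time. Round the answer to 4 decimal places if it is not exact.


Time quantum = 5
Execution trace:
  J1 runs 5 units, time = 5
  J2 runs 5 units, time = 10
  J3 runs 5 units, time = 15
  J4 runs 5 units, time = 20
  J1 runs 4 units, time = 24
  J2 runs 5 units, time = 29
  J3 runs 5 units, time = 34
  J4 runs 1 units, time = 35
  J2 runs 3 units, time = 38
  J3 runs 5 units, time = 43
Finish times: [24, 38, 43, 35]
Average turnaround = 140/4 = 35.0

35.0


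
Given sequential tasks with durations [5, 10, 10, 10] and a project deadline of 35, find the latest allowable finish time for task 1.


LF(activity 1) = deadline - sum of successor durations
Successors: activities 2 through 4 with durations [10, 10, 10]
Sum of successor durations = 30
LF = 35 - 30 = 5

5


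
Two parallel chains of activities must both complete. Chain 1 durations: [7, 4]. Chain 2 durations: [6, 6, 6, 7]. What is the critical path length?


Path A total = 7 + 4 = 11
Path B total = 6 + 6 + 6 + 7 = 25
Critical path = longest path = max(11, 25) = 25

25


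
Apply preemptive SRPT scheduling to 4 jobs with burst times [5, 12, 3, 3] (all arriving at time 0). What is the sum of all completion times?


Since all jobs arrive at t=0, SRPT equals SPT ordering.
SPT order: [3, 3, 5, 12]
Completion times:
  Job 1: p=3, C=3
  Job 2: p=3, C=6
  Job 3: p=5, C=11
  Job 4: p=12, C=23
Total completion time = 3 + 6 + 11 + 23 = 43

43


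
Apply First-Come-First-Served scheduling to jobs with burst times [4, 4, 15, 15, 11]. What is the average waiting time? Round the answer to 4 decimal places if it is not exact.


FCFS order (as given): [4, 4, 15, 15, 11]
Waiting times:
  Job 1: wait = 0
  Job 2: wait = 4
  Job 3: wait = 8
  Job 4: wait = 23
  Job 5: wait = 38
Sum of waiting times = 73
Average waiting time = 73/5 = 14.6

14.6


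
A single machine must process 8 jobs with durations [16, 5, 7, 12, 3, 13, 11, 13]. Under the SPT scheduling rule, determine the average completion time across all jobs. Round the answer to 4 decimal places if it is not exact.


Sort jobs by processing time (SPT order): [3, 5, 7, 11, 12, 13, 13, 16]
Compute completion times sequentially:
  Job 1: processing = 3, completes at 3
  Job 2: processing = 5, completes at 8
  Job 3: processing = 7, completes at 15
  Job 4: processing = 11, completes at 26
  Job 5: processing = 12, completes at 38
  Job 6: processing = 13, completes at 51
  Job 7: processing = 13, completes at 64
  Job 8: processing = 16, completes at 80
Sum of completion times = 285
Average completion time = 285/8 = 35.625

35.625


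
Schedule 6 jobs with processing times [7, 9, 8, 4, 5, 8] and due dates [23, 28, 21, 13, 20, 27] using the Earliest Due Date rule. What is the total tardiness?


Sort by due date (EDD order): [(4, 13), (5, 20), (8, 21), (7, 23), (8, 27), (9, 28)]
Compute completion times and tardiness:
  Job 1: p=4, d=13, C=4, tardiness=max(0,4-13)=0
  Job 2: p=5, d=20, C=9, tardiness=max(0,9-20)=0
  Job 3: p=8, d=21, C=17, tardiness=max(0,17-21)=0
  Job 4: p=7, d=23, C=24, tardiness=max(0,24-23)=1
  Job 5: p=8, d=27, C=32, tardiness=max(0,32-27)=5
  Job 6: p=9, d=28, C=41, tardiness=max(0,41-28)=13
Total tardiness = 19

19


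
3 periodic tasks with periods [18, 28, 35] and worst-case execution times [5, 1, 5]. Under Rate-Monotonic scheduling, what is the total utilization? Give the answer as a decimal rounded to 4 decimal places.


Compute individual utilizations (exact fractions):
  Task 1: C/T = 5/18 (approx. 0.2778)
  Task 2: C/T = 1/28 (approx. 0.0357)
  Task 3: C/T = 5/35 = 1/7 (approx. 0.1429)
Total utilization U = 5/18 + 1/28 + 1/7 = 115/252
Rounded to 4 decimal places: U = 0.4563
RM (Liu & Layland) bound for 3 tasks = 0.779763; compare with U = 115/252 (approx. 0.456349)
U <= bound, so schedulable by RM sufficient condition.

0.4563


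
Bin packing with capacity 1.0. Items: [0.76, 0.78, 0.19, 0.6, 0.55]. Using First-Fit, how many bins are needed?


Place items sequentially using First-Fit:
  Item 0.76 -> new Bin 1
  Item 0.78 -> new Bin 2
  Item 0.19 -> Bin 1 (now 0.95)
  Item 0.6 -> new Bin 3
  Item 0.55 -> new Bin 4
Total bins used = 4

4


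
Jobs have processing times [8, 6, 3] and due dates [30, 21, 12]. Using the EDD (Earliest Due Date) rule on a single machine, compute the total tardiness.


Sort by due date (EDD order): [(3, 12), (6, 21), (8, 30)]
Compute completion times and tardiness:
  Job 1: p=3, d=12, C=3, tardiness=max(0,3-12)=0
  Job 2: p=6, d=21, C=9, tardiness=max(0,9-21)=0
  Job 3: p=8, d=30, C=17, tardiness=max(0,17-30)=0
Total tardiness = 0

0


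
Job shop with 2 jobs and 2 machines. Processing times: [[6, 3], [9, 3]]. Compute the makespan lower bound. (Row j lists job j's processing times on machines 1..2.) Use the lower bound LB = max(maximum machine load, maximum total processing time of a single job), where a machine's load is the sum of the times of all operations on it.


Machine loads:
  Machine 1: 6 + 9 = 15
  Machine 2: 3 + 3 = 6
Max machine load = 15
Job totals:
  Job 1: 9
  Job 2: 12
Max job total = 12
Lower bound = max(15, 12) = 15

15


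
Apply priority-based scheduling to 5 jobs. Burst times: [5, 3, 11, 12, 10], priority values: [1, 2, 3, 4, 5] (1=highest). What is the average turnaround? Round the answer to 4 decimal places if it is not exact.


Sort by priority (ascending = highest first):
Order: [(1, 5), (2, 3), (3, 11), (4, 12), (5, 10)]
Completion times:
  Priority 1, burst=5, C=5
  Priority 2, burst=3, C=8
  Priority 3, burst=11, C=19
  Priority 4, burst=12, C=31
  Priority 5, burst=10, C=41
Average turnaround = 104/5 = 20.8

20.8


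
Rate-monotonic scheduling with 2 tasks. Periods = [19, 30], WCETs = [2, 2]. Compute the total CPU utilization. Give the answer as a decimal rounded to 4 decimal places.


Compute individual utilizations (exact fractions):
  Task 1: C/T = 2/19 (approx. 0.1053)
  Task 2: C/T = 2/30 = 1/15 (approx. 0.0667)
Total utilization U = 2/19 + 1/15 = 49/285
Rounded to 4 decimal places: U = 0.1719
RM (Liu & Layland) bound for 2 tasks = 0.828427; compare with U = 49/285 (approx. 0.171930)
U <= bound, so schedulable by RM sufficient condition.

0.1719


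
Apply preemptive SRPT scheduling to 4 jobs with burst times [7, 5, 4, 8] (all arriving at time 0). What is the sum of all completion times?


Since all jobs arrive at t=0, SRPT equals SPT ordering.
SPT order: [4, 5, 7, 8]
Completion times:
  Job 1: p=4, C=4
  Job 2: p=5, C=9
  Job 3: p=7, C=16
  Job 4: p=8, C=24
Total completion time = 4 + 9 + 16 + 24 = 53

53


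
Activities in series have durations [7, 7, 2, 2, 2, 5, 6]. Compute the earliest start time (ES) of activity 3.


Activity 3 starts after activities 1 through 2 complete.
Predecessor durations: [7, 7]
ES = 7 + 7 = 14

14


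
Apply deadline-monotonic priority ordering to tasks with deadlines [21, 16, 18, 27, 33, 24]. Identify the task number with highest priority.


Sort tasks by relative deadline (ascending):
  Task 2: deadline = 16
  Task 3: deadline = 18
  Task 1: deadline = 21
  Task 6: deadline = 24
  Task 4: deadline = 27
  Task 5: deadline = 33
Priority order (highest first): [2, 3, 1, 6, 4, 5]
Highest priority task = 2

2


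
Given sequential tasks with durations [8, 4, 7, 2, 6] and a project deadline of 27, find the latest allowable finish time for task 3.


LF(activity 3) = deadline - sum of successor durations
Successors: activities 4 through 5 with durations [2, 6]
Sum of successor durations = 8
LF = 27 - 8 = 19

19


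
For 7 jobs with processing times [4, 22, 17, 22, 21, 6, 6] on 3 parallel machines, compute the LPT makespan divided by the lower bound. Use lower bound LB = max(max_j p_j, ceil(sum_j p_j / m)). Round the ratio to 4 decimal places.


LPT order: [22, 22, 21, 17, 6, 6, 4]
Machine loads after assignment: [32, 28, 38]
LPT makespan = 38
Lower bound = max(max_job, ceil(total/3)) = max(22, 33) = 33
Ratio = 38 / 33 = 1.1515

1.1515


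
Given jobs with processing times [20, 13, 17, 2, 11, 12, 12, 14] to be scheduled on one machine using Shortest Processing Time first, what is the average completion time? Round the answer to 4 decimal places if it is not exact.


Sort jobs by processing time (SPT order): [2, 11, 12, 12, 13, 14, 17, 20]
Compute completion times sequentially:
  Job 1: processing = 2, completes at 2
  Job 2: processing = 11, completes at 13
  Job 3: processing = 12, completes at 25
  Job 4: processing = 12, completes at 37
  Job 5: processing = 13, completes at 50
  Job 6: processing = 14, completes at 64
  Job 7: processing = 17, completes at 81
  Job 8: processing = 20, completes at 101
Sum of completion times = 373
Average completion time = 373/8 = 46.625

46.625


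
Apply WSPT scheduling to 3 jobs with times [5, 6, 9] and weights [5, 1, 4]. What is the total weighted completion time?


Compute p/w ratios and sort ascending (WSPT): [(5, 5), (9, 4), (6, 1)]
Compute weighted completion times:
  Job (p=5,w=5): C=5, w*C=5*5=25
  Job (p=9,w=4): C=14, w*C=4*14=56
  Job (p=6,w=1): C=20, w*C=1*20=20
Total weighted completion time = 101

101


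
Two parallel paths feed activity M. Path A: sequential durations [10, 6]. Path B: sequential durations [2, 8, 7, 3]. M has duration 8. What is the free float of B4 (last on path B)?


ES(B4) = sum of predecessors on chain B = 17
EF(B4) = ES + duration = 17 + 3 = 20
Successor of B4 is M. ES(M) = max(sum(A), sum(B)) = max(16, 20) = 20
Free float = ES(successor) - EF(current) = 20 - 20 = 0

0


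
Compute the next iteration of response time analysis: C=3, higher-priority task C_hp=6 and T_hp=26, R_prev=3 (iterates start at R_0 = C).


R_next = C + ceil(R_prev / T_hp) * C_hp
ceil(3 / 26) = ceil(0.1154) = 1
Interference = 1 * 6 = 6
R_next = 3 + 6 = 9

9


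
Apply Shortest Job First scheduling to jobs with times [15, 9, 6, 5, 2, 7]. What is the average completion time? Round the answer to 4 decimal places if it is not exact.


SJF order (ascending): [2, 5, 6, 7, 9, 15]
Completion times:
  Job 1: burst=2, C=2
  Job 2: burst=5, C=7
  Job 3: burst=6, C=13
  Job 4: burst=7, C=20
  Job 5: burst=9, C=29
  Job 6: burst=15, C=44
Average completion = 115/6 = 19.1667

19.1667


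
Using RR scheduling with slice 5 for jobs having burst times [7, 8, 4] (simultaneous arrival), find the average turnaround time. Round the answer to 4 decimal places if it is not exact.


Time quantum = 5
Execution trace:
  J1 runs 5 units, time = 5
  J2 runs 5 units, time = 10
  J3 runs 4 units, time = 14
  J1 runs 2 units, time = 16
  J2 runs 3 units, time = 19
Finish times: [16, 19, 14]
Average turnaround = 49/3 = 16.3333

16.3333


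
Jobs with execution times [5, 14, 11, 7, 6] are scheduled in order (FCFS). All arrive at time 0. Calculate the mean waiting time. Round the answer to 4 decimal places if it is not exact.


FCFS order (as given): [5, 14, 11, 7, 6]
Waiting times:
  Job 1: wait = 0
  Job 2: wait = 5
  Job 3: wait = 19
  Job 4: wait = 30
  Job 5: wait = 37
Sum of waiting times = 91
Average waiting time = 91/5 = 18.2

18.2


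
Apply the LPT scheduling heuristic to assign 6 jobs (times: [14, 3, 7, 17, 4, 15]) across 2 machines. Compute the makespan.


Sort jobs in decreasing order (LPT): [17, 15, 14, 7, 4, 3]
Assign each job to the least loaded machine:
  Machine 1: jobs [17, 7, 4, 3], load = 31
  Machine 2: jobs [15, 14], load = 29
Makespan = max load = 31

31
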